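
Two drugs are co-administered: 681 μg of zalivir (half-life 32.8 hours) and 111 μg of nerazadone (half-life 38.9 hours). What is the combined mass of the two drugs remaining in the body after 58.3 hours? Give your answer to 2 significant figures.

240 μg

zalivir: 681 × (1/2)^(58.3/32.8) = 681 × (1/2)^1.7774 ≈ 198.65 μg.
nerazadone: 111 × (1/2)^(58.3/38.9) = 111 × (1/2)^1.4987 ≈ 39.279 μg.
Total = 198.65 + 39.279 ≈ 237.93 μg.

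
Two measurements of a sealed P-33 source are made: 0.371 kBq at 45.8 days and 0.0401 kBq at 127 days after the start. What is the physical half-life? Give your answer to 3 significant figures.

Over Δt = 127 − 45.8 = 81.2 days, the level fell by a factor of 0.371/0.0401 ≈ 9.2519.
n = log₂(9.2519) ≈ 3.2097 half-lives, so t½ = 81.2/3.2097 ≈ 25.298 days.

25.3 days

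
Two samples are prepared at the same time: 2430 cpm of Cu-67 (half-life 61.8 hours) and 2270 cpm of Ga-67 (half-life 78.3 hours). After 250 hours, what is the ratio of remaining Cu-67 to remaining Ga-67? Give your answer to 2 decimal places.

Cu-67: 2430 × (1/2)^(250/61.8) = 2430 × (1/2)^4.0453 ≈ 147.18 cpm.
Ga-67: 2270 × (1/2)^(250/78.3) = 2270 × (1/2)^3.1928 ≈ 248.25 cpm.
Ratio ≈ 147.18 / 248.25 ≈ 0.59288.

0.59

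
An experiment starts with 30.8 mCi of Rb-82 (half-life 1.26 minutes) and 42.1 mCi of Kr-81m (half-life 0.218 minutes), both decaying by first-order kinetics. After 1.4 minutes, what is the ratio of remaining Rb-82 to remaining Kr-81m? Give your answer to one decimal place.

29.0

Rb-82: 30.8 × (1/2)^(1.4/1.26) = 30.8 × (1/2)^1.1111 ≈ 14.258 mCi.
Kr-81m: 42.1 × (1/2)^(1.4/0.218) = 42.1 × (1/2)^6.422 ≈ 0.49098 mCi.
Ratio ≈ 14.258 / 0.49098 ≈ 29.041.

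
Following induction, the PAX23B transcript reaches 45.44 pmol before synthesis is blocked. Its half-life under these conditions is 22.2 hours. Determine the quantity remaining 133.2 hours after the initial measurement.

Elapsed time is 6 half-lives (133.2/22.2).
Each half-life halves the amount: 45.44 × (1/2)^6 = 45.44/64 = 0.71 pmol.

0.71 pmol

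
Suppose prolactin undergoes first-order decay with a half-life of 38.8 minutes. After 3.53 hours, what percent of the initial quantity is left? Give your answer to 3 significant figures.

3.53 hours = 211.8 minutes.
n = 211.8/38.8 ≈ 5.4588 half-lives.
Fraction remaining = (1/2)^5.4588 ≈ 0.022738, i.e. 2.2738%.

2.27%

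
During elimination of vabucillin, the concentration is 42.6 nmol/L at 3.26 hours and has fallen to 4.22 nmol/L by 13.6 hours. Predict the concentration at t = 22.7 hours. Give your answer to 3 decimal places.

Over Δt = 13.6 − 3.26 = 10.34 hours, the level fell by a factor of 42.6/4.22 ≈ 10.095.
n = log₂(10.095) ≈ 3.3355 half-lives, so t½ = 10.34/3.3355 ≈ 3.0999 hours.
From t = 13.6 to t = 22.7: 4.22 × (1/2)^((22.7−13.6)/3.0999) ≈ 0.55161 nmol/L.

0.552 nmol/L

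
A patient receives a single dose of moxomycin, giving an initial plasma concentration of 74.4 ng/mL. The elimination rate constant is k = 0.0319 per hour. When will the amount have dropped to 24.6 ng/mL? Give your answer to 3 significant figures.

34.7 hours

t½ = ln 2 / k = 0.69315 / 0.0319 ≈ 21.729 hours.
Fraction remaining = 24.6/74.4 ≈ 0.33065.
n = log₂(74.4/24.6) = ln(3.0244)/ln 2 ≈ 1.5966 half-lives.
t = n × t½ = 1.5966 × 21.729 ≈ 34.693 hours.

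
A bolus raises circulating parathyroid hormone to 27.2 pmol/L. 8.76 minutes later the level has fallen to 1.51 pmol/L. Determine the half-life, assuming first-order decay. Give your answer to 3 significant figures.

A/A₀ = 1.51/27.2 ≈ 0.055515.
n = log₂(18.013) ≈ 4.171 half-lives elapsed in 8.76 minutes.
t½ = 8.76/4.171 ≈ 2.1002 minutes.

2.10 minutes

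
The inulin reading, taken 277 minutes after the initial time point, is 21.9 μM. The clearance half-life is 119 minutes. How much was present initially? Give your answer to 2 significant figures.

110 μM

Number of half-lives elapsed: n = 277/119 ≈ 2.3277.
A₀ = A × 2^n = 21.9 × 2^2.3277 = 21.9 × 5.0202 ≈ 109.94 μM.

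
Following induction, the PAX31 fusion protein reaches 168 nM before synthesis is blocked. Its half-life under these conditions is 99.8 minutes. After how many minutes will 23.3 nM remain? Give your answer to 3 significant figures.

Fraction remaining = 23.3/168 ≈ 0.13869.
n = log₂(168/23.3) = ln(7.2103)/ln 2 ≈ 2.8501 half-lives.
t = n × t½ = 2.8501 × 99.8 ≈ 284.44 minutes.

284 minutes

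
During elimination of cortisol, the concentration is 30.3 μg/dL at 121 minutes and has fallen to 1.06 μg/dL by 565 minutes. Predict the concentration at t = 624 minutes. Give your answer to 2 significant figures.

Over Δt = 565 − 121 = 444 minutes, the level fell by a factor of 30.3/1.06 ≈ 28.585.
n = log₂(28.585) ≈ 4.8372 half-lives, so t½ = 444/4.8372 ≈ 91.789 minutes.
From t = 565 to t = 624: 1.06 × (1/2)^((624−565)/91.789) ≈ 0.67891 μg/dL.

0.68 μg/dL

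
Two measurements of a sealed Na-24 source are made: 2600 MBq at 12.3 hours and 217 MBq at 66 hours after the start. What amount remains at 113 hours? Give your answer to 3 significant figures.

Over Δt = 66 − 12.3 = 53.7 hours, the level fell by a factor of 2600/217 ≈ 11.982.
n = log₂(11.982) ≈ 3.5827 half-lives, so t½ = 53.7/3.5827 ≈ 14.989 hours.
From t = 66 to t = 113: 217 × (1/2)^((113−66)/14.989) ≈ 24.689 MBq.

24.7 MBq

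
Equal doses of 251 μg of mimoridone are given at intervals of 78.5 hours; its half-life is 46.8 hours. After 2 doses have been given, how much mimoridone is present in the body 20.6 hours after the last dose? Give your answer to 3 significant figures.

243 μg

The 2 doses were given 99.1, 20.6 hours ago.
Total = 251·(1/2)^(99.1/46.8) + 251·(1/2)^(20.6/46.8)
      = 57.841 + 185 ≈ 242.84 μg.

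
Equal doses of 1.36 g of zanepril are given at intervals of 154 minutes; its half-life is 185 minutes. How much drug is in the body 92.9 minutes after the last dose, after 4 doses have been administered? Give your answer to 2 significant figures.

2.0 g

The 4 doses were given 554.9, 400.9, 246.9, 92.9 minutes ago.
Total = 1.36·(1/2)^(554.9/185) + 1.36·(1/2)^(400.9/185) + 1.36·(1/2)^(246.9/185) + 1.36·(1/2)^(92.9/185)
      = 0.17006 + 0.30283 + 0.53924 + 0.96023 ≈ 1.9724 g.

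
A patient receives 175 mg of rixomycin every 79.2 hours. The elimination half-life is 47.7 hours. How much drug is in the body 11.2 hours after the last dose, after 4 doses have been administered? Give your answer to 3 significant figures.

215 mg

The 4 doses were given 248.8, 169.6, 90.4, 11.2 hours ago.
Total = 175·(1/2)^(248.8/47.7) + 175·(1/2)^(169.6/47.7) + 175·(1/2)^(90.4/47.7) + 175·(1/2)^(11.2/47.7)
      = 4.7085 + 14.884 + 47.047 + 148.72 ≈ 215.35 mg.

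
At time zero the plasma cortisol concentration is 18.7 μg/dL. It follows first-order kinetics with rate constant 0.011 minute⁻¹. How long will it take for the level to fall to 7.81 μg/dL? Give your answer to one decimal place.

t½ = ln 2 / λ = 0.69315 / 0.011 ≈ 63.013 minutes.
Fraction remaining = 7.81/18.7 ≈ 0.41765.
n = log₂(18.7/7.81) = ln(2.3944)/ln 2 ≈ 1.2596 half-lives.
t = n × t½ = 1.2596 × 63.013 ≈ 79.374 minutes.

79.4 minutes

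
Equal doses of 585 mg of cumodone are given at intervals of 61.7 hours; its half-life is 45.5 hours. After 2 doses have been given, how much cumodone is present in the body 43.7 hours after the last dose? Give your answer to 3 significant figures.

The 2 doses were given 105.4, 43.7 hours ago.
Total = 585·(1/2)^(105.4/45.5) + 585·(1/2)^(43.7/45.5)
      = 117.44 + 300.63 ≈ 418.07 mg.

418 mg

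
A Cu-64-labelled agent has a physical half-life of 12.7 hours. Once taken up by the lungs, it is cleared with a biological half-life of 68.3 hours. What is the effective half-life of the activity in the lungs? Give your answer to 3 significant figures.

1/t_eff = 1/t_phys + 1/t_biol = 1/12.7 + 1/68.3 = 0.093381 per hour.
t_eff = 12.7 × 68.3 / (12.7 + 68.3) ≈ 10.709 hours.

10.7 hours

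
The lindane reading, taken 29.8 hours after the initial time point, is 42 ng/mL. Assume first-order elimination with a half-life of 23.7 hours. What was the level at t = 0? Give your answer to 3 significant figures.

Number of half-lives elapsed: n = 29.8/23.7 ≈ 1.2574.
A₀ = A × 2^n = 42 × 2^1.2574 = 42 × 2.3906 ≈ 100.41 ng/mL.

100 ng/mL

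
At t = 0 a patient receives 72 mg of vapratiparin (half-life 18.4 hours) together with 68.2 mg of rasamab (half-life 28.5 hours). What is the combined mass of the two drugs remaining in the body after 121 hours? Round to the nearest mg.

4 mg

vapratiparin: 72 × (1/2)^(121/18.4) = 72 × (1/2)^6.5761 ≈ 0.75463 mg.
rasamab: 68.2 × (1/2)^(121/28.5) = 68.2 × (1/2)^4.2456 ≈ 3.5952 mg.
Total = 0.75463 + 3.5952 ≈ 4.3499 mg.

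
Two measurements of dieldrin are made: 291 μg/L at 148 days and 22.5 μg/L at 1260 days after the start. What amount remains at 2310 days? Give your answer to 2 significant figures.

Over Δt = 1260 − 148 = 1112 days, the level fell by a factor of 291/22.5 ≈ 12.933.
n = log₂(12.933) ≈ 3.693 half-lives, so t½ = 1112/3.693 ≈ 301.11 days.
From t = 1260 to t = 2310: 22.5 × (1/2)^((2310−1260)/301.11) ≈ 2.0066 μg/L.

2.0 μg/L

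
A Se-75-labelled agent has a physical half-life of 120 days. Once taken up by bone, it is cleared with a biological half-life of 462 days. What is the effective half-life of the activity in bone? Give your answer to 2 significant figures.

95 days

1/t_eff = 1/t_phys + 1/t_biol = 1/120 + 1/462 = 0.010498 per day.
t_eff = 120 × 462 / (120 + 462) ≈ 95.258 days.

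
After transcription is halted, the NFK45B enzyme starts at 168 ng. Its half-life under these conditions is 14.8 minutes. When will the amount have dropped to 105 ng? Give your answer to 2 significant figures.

10 minutes

Fraction remaining = 105/168 ≈ 0.625.
n = log₂(168/105) = ln(1.6)/ln 2 ≈ 0.67807 half-lives.
t = n × t½ = 0.67807 × 14.8 ≈ 10.035 minutes.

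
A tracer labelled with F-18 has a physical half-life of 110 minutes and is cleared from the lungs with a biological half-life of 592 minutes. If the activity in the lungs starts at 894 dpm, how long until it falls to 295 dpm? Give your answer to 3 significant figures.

148 minutes

1/t_eff = 1/t_phys + 1/t_biol = 1/110 + 1/592 = 0.01078 per minute.
t_eff = 110 × 592 / (110 + 592) ≈ 92.764 minutes.
n = log₂(894/295) ≈ 1.5996; t = 1.5996 × 92.764 ≈ 148.38 minutes.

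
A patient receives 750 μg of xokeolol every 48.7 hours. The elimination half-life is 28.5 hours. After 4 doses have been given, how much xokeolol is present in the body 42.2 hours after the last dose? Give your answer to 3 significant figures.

The 4 doses were given 188.3, 139.6, 90.9, 42.2 hours ago.
Total = 750·(1/2)^(188.3/28.5) + 750·(1/2)^(139.6/28.5) + 750·(1/2)^(90.9/28.5) + 750·(1/2)^(42.2/28.5)
      = 7.694 + 25.15 + 82.212 + 268.74 ≈ 383.79 μg.

384 μg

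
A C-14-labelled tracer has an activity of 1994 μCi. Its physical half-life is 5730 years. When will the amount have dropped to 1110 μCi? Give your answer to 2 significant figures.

Fraction remaining = 1110/1994 ≈ 0.55667.
n = log₂(1994/1110) = ln(1.7964)/ln 2 ≈ 0.84511 half-lives.
t = n × t½ = 0.84511 × 5730 ≈ 4842.5 years.

4800 years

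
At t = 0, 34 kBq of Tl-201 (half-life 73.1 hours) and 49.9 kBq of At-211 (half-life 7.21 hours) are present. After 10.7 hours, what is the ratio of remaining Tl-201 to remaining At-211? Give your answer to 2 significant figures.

1.7

Tl-201: 34 × (1/2)^(10.7/73.1) = 34 × (1/2)^0.14637 ≈ 30.72 kBq.
At-211: 49.9 × (1/2)^(10.7/7.21) = 49.9 × (1/2)^1.484 ≈ 17.838 kBq.
Ratio ≈ 30.72 / 17.838 ≈ 1.7221.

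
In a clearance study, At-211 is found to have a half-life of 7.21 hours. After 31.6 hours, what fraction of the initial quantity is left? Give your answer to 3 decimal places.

n = 31.6/7.21 ≈ 4.3828 half-lives.
Fraction remaining = (1/2)^4.3828 ≈ 0.047934.

0.048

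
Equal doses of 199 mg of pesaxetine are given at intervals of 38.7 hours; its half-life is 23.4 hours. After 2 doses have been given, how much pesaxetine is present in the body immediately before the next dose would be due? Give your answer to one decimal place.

83.3 mg

The 2 doses were given 77.4, 38.7 hours ago.
Total = 199·(1/2)^(77.4/23.4) + 199·(1/2)^(38.7/23.4)
      = 20.097 + 63.241 ≈ 83.338 mg.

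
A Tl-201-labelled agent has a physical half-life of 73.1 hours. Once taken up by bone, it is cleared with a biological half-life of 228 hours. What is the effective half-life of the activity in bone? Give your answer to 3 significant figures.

1/t_eff = 1/t_phys + 1/t_biol = 1/73.1 + 1/228 = 0.018066 per hour.
t_eff = 73.1 × 228 / (73.1 + 228) ≈ 55.353 hours.

55.4 hours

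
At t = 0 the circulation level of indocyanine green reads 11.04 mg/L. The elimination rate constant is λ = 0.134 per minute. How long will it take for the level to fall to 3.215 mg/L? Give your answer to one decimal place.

t½ = ln 2 / λ = 0.69315 / 0.134 ≈ 5.1727 minutes.
Fraction remaining = 3.215/11.04 ≈ 0.29121.
n = log₂(11.04/3.215) = ln(3.4339)/ln 2 ≈ 1.7798 half-lives.
t = n × t½ = 1.7798 × 5.1727 ≈ 9.2067 minutes.

9.2 minutes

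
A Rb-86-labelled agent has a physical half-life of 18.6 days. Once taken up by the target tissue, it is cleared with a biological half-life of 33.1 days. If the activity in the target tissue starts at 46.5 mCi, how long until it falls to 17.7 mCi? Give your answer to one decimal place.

16.6 days

1/t_eff = 1/t_phys + 1/t_biol = 1/18.6 + 1/33.1 = 0.083975 per day.
t_eff = 18.6 × 33.1 / (18.6 + 33.1) ≈ 11.908 days.
n = log₂(46.5/17.7) ≈ 1.3935; t = 1.3935 × 11.908 ≈ 16.594 days.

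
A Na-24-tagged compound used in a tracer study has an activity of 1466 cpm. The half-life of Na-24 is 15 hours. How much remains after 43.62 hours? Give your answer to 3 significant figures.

Number of half-lives: n = 43.62/15 ≈ 2.908.
Remaining = 1466 × (1/2)^2.908 = 1466 × 0.13323 ≈ 195.32 cpm.

195 cpm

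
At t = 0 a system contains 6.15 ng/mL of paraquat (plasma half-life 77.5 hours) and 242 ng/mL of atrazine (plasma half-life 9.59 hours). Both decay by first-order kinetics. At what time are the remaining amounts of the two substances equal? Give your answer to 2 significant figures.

Set 6.15·(1/2)^(t/77.5) = 242·(1/2)^(t/9.59).
Taking log₂: log₂(6.15/242) = t·(1/77.5 − 1/9.59).
log₂(0.025413) = -5.2983; 1/77.5 − 1/9.59 = -0.091372.
t = -5.2983 / -0.091372 ≈ 57.986 hours.

58 hours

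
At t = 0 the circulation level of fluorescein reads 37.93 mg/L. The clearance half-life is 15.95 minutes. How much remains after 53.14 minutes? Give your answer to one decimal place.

3.8 mg/L

Number of half-lives: n = 53.14/15.95 ≈ 3.3317.
Remaining = 37.93 × (1/2)^3.3317 = 37.93 × 0.099328 ≈ 3.7675 mg/L.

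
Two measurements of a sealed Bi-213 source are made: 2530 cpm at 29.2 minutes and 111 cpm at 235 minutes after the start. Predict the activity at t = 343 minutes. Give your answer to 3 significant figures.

Over Δt = 235 − 29.2 = 205.8 minutes, the level fell by a factor of 2530/111 ≈ 22.793.
n = log₂(22.793) ≈ 4.5105 half-lives, so t½ = 205.8/4.5105 ≈ 45.627 minutes.
From t = 235 to t = 343: 111 × (1/2)^((343−235)/45.627) ≈ 21.517 cpm.

21.5 cpm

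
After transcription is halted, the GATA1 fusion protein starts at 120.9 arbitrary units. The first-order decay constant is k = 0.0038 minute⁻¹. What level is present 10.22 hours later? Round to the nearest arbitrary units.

12 arbitrary units

t½ = ln 2 / k = 0.69315 / 0.0038 ≈ 182.41 minutes.
Convert the elapsed time: 10.22 hours = 613.2 minutes.
Number of half-lives: n = 613.2/182.41 ≈ 3.3617.
Remaining = 120.9 × (1/2)^3.3617 = 120.9 × 0.09728 ≈ 11.761 arbitrary units.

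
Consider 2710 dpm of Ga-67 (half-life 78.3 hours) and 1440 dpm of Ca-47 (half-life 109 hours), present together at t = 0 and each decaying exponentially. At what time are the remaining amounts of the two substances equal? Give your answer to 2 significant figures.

250 hours

Set 2710·(1/2)^(t/78.3) = 1440·(1/2)^(t/109).
Taking log₂: log₂(2710/1440) = t·(1/78.3 − 1/109).
log₂(1.8819) = 0.91222; 1/78.3 − 1/109 = 0.0035971.
t = 0.91222 / 0.0035971 ≈ 253.6 hours.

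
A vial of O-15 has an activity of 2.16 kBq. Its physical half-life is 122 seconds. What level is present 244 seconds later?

Elapsed time is 2 half-lives (244/122).
Each half-life halves the amount: 2.16 × (1/2)^2 = 2.16/4 = 0.54 kBq.

0.54 kBq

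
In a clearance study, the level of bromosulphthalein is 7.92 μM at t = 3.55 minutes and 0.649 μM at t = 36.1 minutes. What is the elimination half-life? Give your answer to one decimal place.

Over Δt = 36.1 − 3.55 = 32.55 minutes, the level fell by a factor of 7.92/0.649 ≈ 12.203.
n = log₂(12.203) ≈ 3.6092 half-lives, so t½ = 32.55/3.6092 ≈ 9.0186 minutes.

9.0 minutes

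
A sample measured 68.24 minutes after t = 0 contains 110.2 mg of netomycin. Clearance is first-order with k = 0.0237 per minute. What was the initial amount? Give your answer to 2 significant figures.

560 mg

t½ = ln 2 / k = 0.69315 / 0.0237 ≈ 29.247 minutes.
Number of half-lives elapsed: n = 68.24/29.247 ≈ 2.3333.
A₀ = A × 2^n = 110.2 × 2^2.3333 = 110.2 × 5.0394 ≈ 555.34 mg.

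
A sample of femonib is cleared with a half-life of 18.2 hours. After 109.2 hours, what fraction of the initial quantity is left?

n = 109.2/18.2 ≈ 6 half-lives.
Fraction remaining = (1/2)^6 ≈ 0.015625.

0.015625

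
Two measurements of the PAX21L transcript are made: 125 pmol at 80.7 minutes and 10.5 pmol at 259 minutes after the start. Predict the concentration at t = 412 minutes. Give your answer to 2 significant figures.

Over Δt = 259 − 80.7 = 178.3 minutes, the level fell by a factor of 125/10.5 ≈ 11.905.
n = log₂(11.905) ≈ 3.5735 half-lives, so t½ = 178.3/3.5735 ≈ 49.896 minutes.
From t = 259 to t = 412: 10.5 × (1/2)^((412−259)/49.896) ≈ 1.2535 pmol.

1.3 pmol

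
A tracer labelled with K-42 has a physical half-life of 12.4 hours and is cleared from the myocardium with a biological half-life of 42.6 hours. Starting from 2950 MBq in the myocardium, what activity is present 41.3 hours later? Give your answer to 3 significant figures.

1/t_eff = 1/t_phys + 1/t_biol = 1/12.4 + 1/42.6 = 0.10412 per hour.
t_eff = 12.4 × 42.6 / (12.4 + 42.6) ≈ 9.6044 hours.
Remaining = 2950 × (1/2)^(41.3/9.6044) = 2950 × (1/2)^4.3001 ≈ 149.75 MBq.

150 MBq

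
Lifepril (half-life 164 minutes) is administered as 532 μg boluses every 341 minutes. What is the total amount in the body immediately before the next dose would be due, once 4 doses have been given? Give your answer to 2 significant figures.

The 4 doses were given 1364, 1023, 682, 341 minutes ago.
Total = 532·(1/2)^(1364/164) + 532·(1/2)^(1023/164) + 532·(1/2)^(682/164) + 532·(1/2)^(341/164)
      = 1.6681 + 7.0493 + 29.79 + 125.89 ≈ 164.4 μg.

160 μg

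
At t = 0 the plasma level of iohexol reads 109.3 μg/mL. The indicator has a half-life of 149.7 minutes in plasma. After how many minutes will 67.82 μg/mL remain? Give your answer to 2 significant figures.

100 minutes

Fraction remaining = 67.82/109.3 ≈ 0.62049.
n = log₂(109.3/67.82) = ln(1.6116)/ln 2 ≈ 0.68851 half-lives.
t = n × t½ = 0.68851 × 149.7 ≈ 103.07 minutes.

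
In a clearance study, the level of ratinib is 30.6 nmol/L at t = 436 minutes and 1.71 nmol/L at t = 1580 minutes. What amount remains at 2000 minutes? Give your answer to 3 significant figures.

Over Δt = 1580 − 436 = 1144 minutes, the level fell by a factor of 30.6/1.71 ≈ 17.895.
n = log₂(17.895) ≈ 4.1615 half-lives, so t½ = 1144/4.1615 ≈ 274.9 minutes.
From t = 1580 to t = 2000: 1.71 × (1/2)^((2000−1580)/274.9) ≈ 0.59303 nmol/L.

0.593 nmol/L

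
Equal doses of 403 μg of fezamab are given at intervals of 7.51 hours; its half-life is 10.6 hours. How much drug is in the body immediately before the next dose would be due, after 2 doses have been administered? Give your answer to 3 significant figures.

398 μg

The 2 doses were given 15.02, 7.51 hours ago.
Total = 403·(1/2)^(15.02/10.6) + 403·(1/2)^(7.51/10.6)
      = 150.92 + 246.62 ≈ 397.54 μg.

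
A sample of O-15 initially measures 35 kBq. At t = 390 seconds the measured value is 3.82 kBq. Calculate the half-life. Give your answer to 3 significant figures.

122 seconds

A/A₀ = 3.82/35 ≈ 0.10914.
n = log₂(9.1623) ≈ 3.1957 half-lives elapsed in 390 seconds.
t½ = 390/3.1957 ≈ 122.04 seconds.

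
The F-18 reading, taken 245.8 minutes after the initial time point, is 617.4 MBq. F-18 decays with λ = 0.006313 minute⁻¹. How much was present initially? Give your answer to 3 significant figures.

t½ = ln 2 / λ = 0.69315 / 0.006313 ≈ 109.8 minutes.
Number of half-lives elapsed: n = 245.8/109.8 ≈ 2.2387.
A₀ = A × 2^n = 617.4 × 2^2.2387 = 617.4 × 4.7197 ≈ 2913.9 MBq.

2910 MBq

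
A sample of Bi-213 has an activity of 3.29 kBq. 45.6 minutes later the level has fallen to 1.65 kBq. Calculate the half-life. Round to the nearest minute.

46 minutes

A/A₀ = 1.65/3.29 ≈ 0.50152.
n = log₂(1.9939) ≈ 0.99562 half-lives elapsed in 45.6 minutes.
t½ = 45.6/0.99562 ≈ 45.801 minutes.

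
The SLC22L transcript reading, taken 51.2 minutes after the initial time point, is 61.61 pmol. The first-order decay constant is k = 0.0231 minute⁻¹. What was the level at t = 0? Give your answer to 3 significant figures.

201 pmol

t½ = ln 2 / k = 0.69315 / 0.0231 ≈ 30.006 minutes.
Number of half-lives elapsed: n = 51.2/30.006 ≈ 1.7063.
A₀ = A × 2^n = 61.61 × 2^1.7063 = 61.61 × 3.2632 ≈ 201.05 pmol.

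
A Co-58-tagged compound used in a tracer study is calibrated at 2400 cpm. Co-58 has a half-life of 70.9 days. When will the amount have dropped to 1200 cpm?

70.9 days

1200/2400 = 1/2, so 1 half-life has elapsed.
t = 1 × 70.9 = 70.9 days.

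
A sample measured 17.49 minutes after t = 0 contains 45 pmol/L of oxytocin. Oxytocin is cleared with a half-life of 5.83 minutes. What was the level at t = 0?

Number of half-lives elapsed: n = 17.49/5.83 ≈ 3.
A₀ = A × 2^n = 45 × 2^3 = 45 × 8 ≈ 360 pmol/L.

360 pmol/L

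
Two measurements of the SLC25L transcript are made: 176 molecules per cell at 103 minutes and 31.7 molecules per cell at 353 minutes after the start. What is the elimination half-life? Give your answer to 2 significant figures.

Over Δt = 353 − 103 = 250 minutes, the level fell by a factor of 176/31.7 ≈ 5.5521.
n = log₂(5.5521) ≈ 2.473 half-lives, so t½ = 250/2.473 ≈ 101.09 minutes.

100 minutes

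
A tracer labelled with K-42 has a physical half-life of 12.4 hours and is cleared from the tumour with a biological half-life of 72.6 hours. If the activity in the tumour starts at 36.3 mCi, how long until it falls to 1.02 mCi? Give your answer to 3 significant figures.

54.6 hours

1/t_eff = 1/t_phys + 1/t_biol = 1/12.4 + 1/72.6 = 0.094419 per hour.
t_eff = 12.4 × 72.6 / (12.4 + 72.6) ≈ 10.591 hours.
n = log₂(36.3/1.02) ≈ 5.1533; t = 5.1533 × 10.591 ≈ 54.579 hours.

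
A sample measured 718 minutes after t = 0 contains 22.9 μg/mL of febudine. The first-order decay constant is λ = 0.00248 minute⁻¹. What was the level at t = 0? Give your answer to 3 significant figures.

136 μg/mL

t½ = ln 2 / λ = 0.69315 / 0.00248 ≈ 279.49 minutes.
Number of half-lives elapsed: n = 718/279.49 ≈ 2.5689.
A₀ = A × 2^n = 22.9 × 2^2.5689 = 22.9 × 5.9337 ≈ 135.88 μg/mL.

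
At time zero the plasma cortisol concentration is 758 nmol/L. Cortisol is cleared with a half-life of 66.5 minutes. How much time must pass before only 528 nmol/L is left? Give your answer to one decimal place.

Fraction remaining = 528/758 ≈ 0.69657.
n = log₂(758/528) = ln(1.4356)/ln 2 ≈ 0.52166 half-lives.
t = n × t½ = 0.52166 × 66.5 ≈ 34.69 minutes.

34.7 minutes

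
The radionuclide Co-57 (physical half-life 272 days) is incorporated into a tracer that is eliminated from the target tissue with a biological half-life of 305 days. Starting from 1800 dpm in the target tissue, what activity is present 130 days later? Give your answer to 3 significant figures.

962 dpm

1/t_eff = 1/t_phys + 1/t_biol = 1/272 + 1/305 = 0.0069552 per day.
t_eff = 272 × 305 / (272 + 305) ≈ 143.78 days.
Remaining = 1800 × (1/2)^(130/143.78) = 1800 × (1/2)^0.90417 ≈ 961.81 dpm.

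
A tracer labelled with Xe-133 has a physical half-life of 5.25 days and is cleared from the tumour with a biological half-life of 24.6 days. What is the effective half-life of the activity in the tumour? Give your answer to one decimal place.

4.3 days

1/t_eff = 1/t_phys + 1/t_biol = 1/5.25 + 1/24.6 = 0.23113 per day.
t_eff = 5.25 × 24.6 / (5.25 + 24.6) ≈ 4.3266 days.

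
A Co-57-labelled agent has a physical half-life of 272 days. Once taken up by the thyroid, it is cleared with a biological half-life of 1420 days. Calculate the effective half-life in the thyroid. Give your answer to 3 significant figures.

228 days

1/t_eff = 1/t_phys + 1/t_biol = 1/272 + 1/1420 = 0.0043807 per day.
t_eff = 272 × 1420 / (272 + 1420) ≈ 228.27 days.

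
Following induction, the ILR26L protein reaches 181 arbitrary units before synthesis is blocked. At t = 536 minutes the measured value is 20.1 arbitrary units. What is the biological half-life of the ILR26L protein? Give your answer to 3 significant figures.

169 minutes

A/A₀ = 20.1/181 ≈ 0.11105.
n = log₂(9.005) ≈ 3.1707 half-lives elapsed in 536 minutes.
t½ = 536/3.1707 ≈ 169.05 minutes.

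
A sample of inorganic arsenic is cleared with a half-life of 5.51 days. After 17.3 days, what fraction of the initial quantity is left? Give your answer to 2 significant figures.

n = 17.3/5.51 ≈ 3.1397 half-lives.
Fraction remaining = (1/2)^3.1397 ≈ 0.11346.

0.11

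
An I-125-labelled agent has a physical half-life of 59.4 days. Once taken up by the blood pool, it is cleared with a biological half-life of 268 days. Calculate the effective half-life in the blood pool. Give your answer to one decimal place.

48.6 days

1/t_eff = 1/t_phys + 1/t_biol = 1/59.4 + 1/268 = 0.020566 per day.
t_eff = 59.4 × 268 / (59.4 + 268) ≈ 48.623 days.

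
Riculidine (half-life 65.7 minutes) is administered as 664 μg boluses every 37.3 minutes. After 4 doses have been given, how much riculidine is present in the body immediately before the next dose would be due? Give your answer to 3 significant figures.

The 4 doses were given 149.2, 111.9, 74.6, 37.3 minutes ago.
Total = 664·(1/2)^(149.2/65.7) + 664·(1/2)^(111.9/65.7) + 664·(1/2)^(74.6/65.7) + 664·(1/2)^(37.3/65.7)
      = 137.58 + 203.92 + 302.25 + 447.99 ≈ 1091.7 μg.

1090 μg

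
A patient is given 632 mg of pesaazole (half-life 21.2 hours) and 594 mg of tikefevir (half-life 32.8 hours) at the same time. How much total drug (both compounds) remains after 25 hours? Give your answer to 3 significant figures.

629 mg

pesaazole: 632 × (1/2)^(25/21.2) = 632 × (1/2)^1.1792 ≈ 279.08 mg.
tikefevir: 594 × (1/2)^(25/32.8) = 594 × (1/2)^0.7622 ≈ 350.22 mg.
Total = 279.08 + 350.22 ≈ 629.3 mg.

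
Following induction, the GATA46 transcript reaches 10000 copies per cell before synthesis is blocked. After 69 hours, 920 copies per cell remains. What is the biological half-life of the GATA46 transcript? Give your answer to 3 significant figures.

A/A₀ = 920/10000 ≈ 0.092.
n = log₂(10.87) ≈ 3.4422 half-lives elapsed in 69 hours.
t½ = 69/3.4422 ≈ 20.045 hours.

20.0 hours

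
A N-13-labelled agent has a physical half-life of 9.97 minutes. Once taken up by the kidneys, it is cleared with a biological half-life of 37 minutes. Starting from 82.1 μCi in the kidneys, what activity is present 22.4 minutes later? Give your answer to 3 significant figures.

11.4 μCi

1/t_eff = 1/t_phys + 1/t_biol = 1/9.97 + 1/37 = 0.12733 per minute.
t_eff = 9.97 × 37 / (9.97 + 37) ≈ 7.8537 minutes.
Remaining = 82.1 × (1/2)^(22.4/7.8537) = 82.1 × (1/2)^2.8521 ≈ 11.37 μCi.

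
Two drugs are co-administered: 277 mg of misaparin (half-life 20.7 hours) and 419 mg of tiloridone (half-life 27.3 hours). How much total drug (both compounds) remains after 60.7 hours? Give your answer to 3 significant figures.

misaparin: 277 × (1/2)^(60.7/20.7) = 277 × (1/2)^2.9324 ≈ 36.287 mg.
tiloridone: 419 × (1/2)^(60.7/27.3) = 419 × (1/2)^2.2234 ≈ 89.72 mg.
Total = 36.287 + 89.72 ≈ 126.01 mg.

126 mg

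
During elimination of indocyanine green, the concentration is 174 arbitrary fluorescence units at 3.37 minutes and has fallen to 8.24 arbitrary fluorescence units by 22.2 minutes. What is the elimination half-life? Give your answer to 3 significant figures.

4.28 minutes

Over Δt = 22.2 − 3.37 = 18.83 minutes, the level fell by a factor of 174/8.24 ≈ 21.117.
n = log₂(21.117) ≈ 4.4003 half-lives, so t½ = 18.83/4.4003 ≈ 4.2793 minutes.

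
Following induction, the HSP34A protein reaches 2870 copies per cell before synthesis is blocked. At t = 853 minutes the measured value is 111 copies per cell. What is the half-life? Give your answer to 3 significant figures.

182 minutes

A/A₀ = 111/2870 ≈ 0.038676.
n = log₂(25.856) ≈ 4.6924 half-lives elapsed in 853 minutes.
t½ = 853/4.6924 ≈ 181.78 minutes.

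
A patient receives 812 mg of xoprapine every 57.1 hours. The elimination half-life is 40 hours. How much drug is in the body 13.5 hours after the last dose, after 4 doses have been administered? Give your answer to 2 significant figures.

The 4 doses were given 184.8, 127.7, 70.6, 13.5 hours ago.
Total = 812·(1/2)^(184.8/40) + 812·(1/2)^(127.7/40) + 812·(1/2)^(70.6/40) + 812·(1/2)^(13.5/40)
      = 33.022 + 88.821 + 238.91 + 642.63 ≈ 1003.4 mg.

1000 mg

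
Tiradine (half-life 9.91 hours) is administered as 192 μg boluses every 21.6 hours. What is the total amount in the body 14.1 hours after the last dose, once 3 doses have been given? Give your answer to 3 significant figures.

90.9 μg

The 3 doses were given 57.3, 35.7, 14.1 hours ago.
Total = 192·(1/2)^(57.3/9.91) + 192·(1/2)^(35.7/9.91) + 192·(1/2)^(14.1/9.91)
      = 3.4893 + 15.808 + 71.613 ≈ 90.91 μg.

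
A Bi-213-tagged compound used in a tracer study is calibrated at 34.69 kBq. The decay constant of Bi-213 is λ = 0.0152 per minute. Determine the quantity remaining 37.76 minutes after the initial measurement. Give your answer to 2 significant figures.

t½ = ln 2 / λ = 0.69315 / 0.0152 ≈ 45.602 minutes.
Number of half-lives: n = 37.76/45.602 ≈ 0.82804.
Remaining = 34.69 × (1/2)^0.82804 = 34.69 × 0.56329 ≈ 19.541 kBq.

20 kBq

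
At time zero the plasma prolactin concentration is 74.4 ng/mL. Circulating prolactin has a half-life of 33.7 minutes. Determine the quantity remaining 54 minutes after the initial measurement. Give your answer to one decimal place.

24.5 ng/mL

Number of half-lives: n = 54/33.7 ≈ 1.6024.
Remaining = 74.4 × (1/2)^1.6024 = 74.4 × 0.32933 ≈ 24.502 ng/mL.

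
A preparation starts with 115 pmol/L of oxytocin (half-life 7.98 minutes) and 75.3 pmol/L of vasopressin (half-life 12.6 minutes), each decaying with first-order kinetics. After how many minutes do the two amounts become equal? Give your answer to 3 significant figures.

13.3 minutes

Set 115·(1/2)^(t/7.98) = 75.3·(1/2)^(t/12.6).
Taking log₂: log₂(115/75.3) = t·(1/7.98 − 1/12.6).
log₂(1.5272) = 0.61091; 1/7.98 − 1/12.6 = 0.045948.
t = 0.61091 / 0.045948 ≈ 13.296 minutes.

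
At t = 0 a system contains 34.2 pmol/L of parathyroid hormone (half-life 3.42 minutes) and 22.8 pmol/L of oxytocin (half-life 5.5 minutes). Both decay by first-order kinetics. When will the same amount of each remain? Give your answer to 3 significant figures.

5.29 minutes

Set 34.2·(1/2)^(t/3.42) = 22.8·(1/2)^(t/5.5).
Taking log₂: log₂(34.2/22.8) = t·(1/3.42 − 1/5.5).
log₂(1.5) = 0.58496; 1/3.42 − 1/5.5 = 0.11058.
t = 0.58496 / 0.11058 ≈ 5.29 minutes.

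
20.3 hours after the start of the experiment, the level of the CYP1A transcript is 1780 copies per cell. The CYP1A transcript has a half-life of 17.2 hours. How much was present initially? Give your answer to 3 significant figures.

Number of half-lives elapsed: n = 20.3/17.2 ≈ 1.1802.
A₀ = A × 2^n = 1780 × 2^1.1802 = 1780 × 2.2661 ≈ 4033.7 copies per cell.

4030 copies per cell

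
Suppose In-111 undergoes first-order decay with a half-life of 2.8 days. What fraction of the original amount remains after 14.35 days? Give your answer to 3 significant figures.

n = 14.35/2.8 ≈ 5.125 half-lives.
Fraction remaining = (1/2)^5.125 ≈ 0.028656.

0.0287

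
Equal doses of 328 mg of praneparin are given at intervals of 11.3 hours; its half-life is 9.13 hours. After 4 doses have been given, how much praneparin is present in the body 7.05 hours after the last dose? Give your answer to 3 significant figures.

The 4 doses were given 40.95, 29.65, 18.35, 7.05 hours ago.
Total = 328·(1/2)^(40.95/9.13) + 328·(1/2)^(29.65/9.13) + 328·(1/2)^(18.35/9.13) + 328·(1/2)^(7.05/9.13)
      = 14.645 + 34.536 + 81.442 + 192.05 ≈ 322.68 mg.

323 mg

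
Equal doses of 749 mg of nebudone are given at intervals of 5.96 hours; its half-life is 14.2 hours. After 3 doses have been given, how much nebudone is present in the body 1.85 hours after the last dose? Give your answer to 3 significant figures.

1580 mg

The 3 doses were given 13.77, 7.81, 1.85 hours ago.
Total = 749·(1/2)^(13.77/14.2) + 749·(1/2)^(7.81/14.2) + 749·(1/2)^(1.85/14.2)
      = 382.44 + 511.58 + 684.33 ≈ 1578.4 mg.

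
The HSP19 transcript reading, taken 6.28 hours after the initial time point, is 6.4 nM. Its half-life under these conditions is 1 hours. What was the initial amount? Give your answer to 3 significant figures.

Number of half-lives elapsed: n = 6.28/1 ≈ 6.28.
A₀ = A × 2^n = 6.4 × 2^6.28 = 6.4 × 77.708 ≈ 497.33 nM.

497 nM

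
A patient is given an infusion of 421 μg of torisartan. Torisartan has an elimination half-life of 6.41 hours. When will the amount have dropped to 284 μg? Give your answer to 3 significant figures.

3.64 hours

Fraction remaining = 284/421 ≈ 0.67458.
n = log₂(421/284) = ln(1.4824)/ln 2 ≈ 0.56793 half-lives.
t = n × t½ = 0.56793 × 6.41 ≈ 3.6404 hours.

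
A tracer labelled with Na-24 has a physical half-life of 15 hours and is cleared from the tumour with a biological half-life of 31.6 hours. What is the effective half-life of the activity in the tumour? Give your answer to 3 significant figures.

1/t_eff = 1/t_phys + 1/t_biol = 1/15 + 1/31.6 = 0.098312 per hour.
t_eff = 15 × 31.6 / (15 + 31.6) ≈ 10.172 hours.

10.2 hours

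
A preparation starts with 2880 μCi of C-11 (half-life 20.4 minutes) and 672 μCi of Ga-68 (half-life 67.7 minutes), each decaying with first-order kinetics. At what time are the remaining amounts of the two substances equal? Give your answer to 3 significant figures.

Set 2880·(1/2)^(t/20.4) = 672·(1/2)^(t/67.7).
Taking log₂: log₂(2880/672) = t·(1/20.4 − 1/67.7).
log₂(4.2857) = 2.0995; 1/20.4 − 1/67.7 = 0.034249.
t = 2.0995 / 0.034249 ≈ 61.303 minutes.

61.3 minutes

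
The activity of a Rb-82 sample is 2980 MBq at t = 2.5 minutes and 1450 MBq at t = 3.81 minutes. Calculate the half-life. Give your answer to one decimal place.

1.3 minutes

Over Δt = 3.81 − 2.5 = 1.31 minutes, the level fell by a factor of 2980/1450 ≈ 2.0552.
n = log₂(2.0552) ≈ 1.0393 half-lives, so t½ = 1.31/1.0393 ≈ 1.2605 minutes.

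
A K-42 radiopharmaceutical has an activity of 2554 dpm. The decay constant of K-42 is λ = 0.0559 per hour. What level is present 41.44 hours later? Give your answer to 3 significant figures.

252 dpm

t½ = ln 2 / λ = 0.69315 / 0.0559 ≈ 12.4 hours.
Number of half-lives: n = 41.44/12.4 ≈ 3.342.
Remaining = 2554 × (1/2)^3.342 = 2554 × 0.098619 ≈ 251.87 dpm.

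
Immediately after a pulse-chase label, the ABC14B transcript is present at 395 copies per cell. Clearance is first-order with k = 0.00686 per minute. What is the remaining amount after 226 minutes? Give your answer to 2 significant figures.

t½ = ln 2 / k = 0.69315 / 0.00686 ≈ 101.04 minutes.
Number of half-lives: n = 226/101.04 ≈ 2.2367.
Remaining = 395 × (1/2)^2.2367 = 395 × 0.21217 ≈ 83.808 copies per cell.

84 copies per cell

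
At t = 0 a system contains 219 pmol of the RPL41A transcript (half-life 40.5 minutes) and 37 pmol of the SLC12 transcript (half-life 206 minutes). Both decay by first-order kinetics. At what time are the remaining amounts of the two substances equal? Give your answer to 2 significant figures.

130 minutes

Set 219·(1/2)^(t/40.5) = 37·(1/2)^(t/206).
Taking log₂: log₂(219/37) = t·(1/40.5 − 1/206).
log₂(5.9189) = 2.5653; 1/40.5 − 1/206 = 0.019837.
t = 2.5653 / 0.019837 ≈ 129.32 minutes.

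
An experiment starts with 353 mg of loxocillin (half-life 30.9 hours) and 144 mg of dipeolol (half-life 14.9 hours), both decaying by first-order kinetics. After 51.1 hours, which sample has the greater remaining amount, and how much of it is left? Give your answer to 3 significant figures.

loxocillin, 112 mg

loxocillin: 353 × (1/2)^1.6537 ≈ 112.19 mg.
dipeolol: 144 × (1/2)^3.4295 ≈ 13.365 mg.
Loxocillin has more remaining, at ≈ 112.19 mg.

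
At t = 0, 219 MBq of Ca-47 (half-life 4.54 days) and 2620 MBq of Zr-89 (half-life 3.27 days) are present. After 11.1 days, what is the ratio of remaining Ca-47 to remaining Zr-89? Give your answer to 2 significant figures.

Ca-47: 219 × (1/2)^(11.1/4.54) = 219 × (1/2)^2.4449 ≈ 40.22 MBq.
Zr-89: 2620 × (1/2)^(11.1/3.27) = 2620 × (1/2)^3.3945 ≈ 249.15 MBq.
Ratio ≈ 40.22 / 249.15 ≈ 0.16143.

0.16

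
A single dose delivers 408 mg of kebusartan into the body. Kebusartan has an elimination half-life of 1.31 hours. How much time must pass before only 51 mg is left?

51/408 = 1/8, so 3 half-lives have elapsed.
t = 3 × 1.31 = 3.93 hours.

3.93 hours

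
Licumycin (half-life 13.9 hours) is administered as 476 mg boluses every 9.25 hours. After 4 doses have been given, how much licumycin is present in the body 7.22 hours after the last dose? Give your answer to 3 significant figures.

The 4 doses were given 34.97, 25.72, 16.47, 7.22 hours ago.
Total = 476·(1/2)^(34.97/13.9) + 476·(1/2)^(25.72/13.9) + 476·(1/2)^(16.47/13.9) + 476·(1/2)^(7.22/13.9)
      = 83.228 + 132.01 + 209.37 + 332.08 ≈ 756.69 mg.

757 mg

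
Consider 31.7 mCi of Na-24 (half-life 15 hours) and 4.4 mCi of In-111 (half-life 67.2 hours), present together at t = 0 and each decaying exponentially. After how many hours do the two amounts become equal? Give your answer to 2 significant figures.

55 hours

Set 31.7·(1/2)^(t/15) = 4.4·(1/2)^(t/67.2).
Taking log₂: log₂(31.7/4.4) = t·(1/15 − 1/67.2).
log₂(7.2045) = 2.8489; 1/15 − 1/67.2 = 0.051786.
t = 2.8489 / 0.051786 ≈ 55.013 hours.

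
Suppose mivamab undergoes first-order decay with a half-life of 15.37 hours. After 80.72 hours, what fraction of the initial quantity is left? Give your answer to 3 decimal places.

0.026

n = 80.72/15.37 ≈ 5.2518 half-lives.
Fraction remaining = (1/2)^5.2518 ≈ 0.026245.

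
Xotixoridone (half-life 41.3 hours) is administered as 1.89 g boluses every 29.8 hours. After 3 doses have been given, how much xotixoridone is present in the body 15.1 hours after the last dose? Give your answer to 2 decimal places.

2.90 g

The 3 doses were given 74.7, 44.9, 15.1 hours ago.
Total = 1.89·(1/2)^(74.7/41.3) + 1.89·(1/2)^(44.9/41.3) + 1.89·(1/2)^(15.1/41.3)
      = 0.53949 + 0.88959 + 1.4669 ≈ 2.896 g.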